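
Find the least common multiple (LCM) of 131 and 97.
12707

First find GCD(131, 97) using the Euclidean algorithm:
131 = 1 × 97 + 34
97 = 2 × 34 + 29
34 = 1 × 29 + 5
29 = 5 × 5 + 4
5 = 1 × 4 + 1
4 = 4 × 1 + 0
GCD(131, 97) = 1

LCM formula: LCM(a, b) = (a × b) / GCD(a, b)
LCM(131, 97) = (131 × 97) / 1
LCM(131, 97) = 12707 / 1
LCM(131, 97) = 12707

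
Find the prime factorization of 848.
2^4 × 53

Divide by primes starting from smallest:
848 ÷ 2 = 424
424 ÷ 2 = 212
212 ÷ 2 = 106
106 ÷ 2 = 53
53 ÷ 53 = 1

848 = 2^4 × 53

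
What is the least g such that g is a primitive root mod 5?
p - 1 = 4 has prime divisors 2. h is a primitive root mod 5 iff h^(4/q) ≢ 1 (mod 5) for each such q.
h = 2: 2^2 ≡ 4 (mod 5); none is 1, so 2 has order 4 and is a primitive root.
The smallest primitive root mod 5 is g = 2.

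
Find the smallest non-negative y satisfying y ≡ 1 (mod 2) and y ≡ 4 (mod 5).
M = 2 × 5 = 10. M₁ = 5, y₁ ≡ 1 (mod 2). M₂ = 2, y₂ ≡ 3 (mod 5). y = 1×5×1 + 4×2×3 ≡ 9 (mod 10)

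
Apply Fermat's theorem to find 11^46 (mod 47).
By Fermat's Little Theorem, 11^{46} ≡ 1 (mod 47) since 47 is prime and gcd(11, 47) = 1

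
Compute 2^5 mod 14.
5 = 4 + 1 (binary 101). Repeated squaring mod 14: 2^1 ≡ 2; 2^2 ≡ 2² = 4 ≡ 4; 2^4 ≡ 4² = 16 ≡ 2. Multiply: 2^5 = 2^4 × 2^1 ≡ 2 × 2 (mod 14): 2 × 2 = 4 ≡ 4. So 2^5 ≡ 4 (mod 14).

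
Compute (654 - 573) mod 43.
38

(654 - 573) = 81
81 mod 43 = 38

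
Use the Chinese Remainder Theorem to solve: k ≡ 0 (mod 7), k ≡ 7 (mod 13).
M = 7 × 13 = 91. M₁ = 13, y₁ ≡ 6 (mod 7). M₂ = 7, y₂ ≡ 2 (mod 13). k = 0×13×6 + 7×7×2 ≡ 7 (mod 91)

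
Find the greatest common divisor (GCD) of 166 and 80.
2

Using the Euclidean algorithm:
166 = 2 × 80 + 6
80 = 13 × 6 + 2
6 = 3 × 2 + 0

GCD(166, 80) = 2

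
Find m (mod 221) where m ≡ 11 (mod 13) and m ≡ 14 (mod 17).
M = 13 × 17 = 221. M₁ = 17, y₁ ≡ 10 (mod 13). M₂ = 13, y₂ ≡ 4 (mod 17). m = 11×17×10 + 14×13×4 ≡ 167 (mod 221)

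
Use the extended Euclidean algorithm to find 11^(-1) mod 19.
Extended GCD: 11(7) + 19(-4) = 1. So 11^(-1) ≡ 7 ≡ 7 (mod 19). Verify: 11 × 7 = 77 ≡ 1 (mod 19)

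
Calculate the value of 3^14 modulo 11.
Using Fermat: 3^{10} ≡ 1 (mod 11). 14 ≡ 4 (mod 10). So 3^{14} ≡ 3^{4} ≡ 4 (mod 11)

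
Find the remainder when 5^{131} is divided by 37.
By Fermat: 5^{36} ≡ 1 (mod 37). 131 = 3×36 + 23. So 5^{131} ≡ 5^{23} ≡ 20 (mod 37)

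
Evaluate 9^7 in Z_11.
7 = 4 + 2 + 1 (binary 111). Repeated squaring mod 11: 9^1 ≡ 9; 9^2 ≡ 9² = 81 ≡ 4; 9^4 ≡ 4² = 16 ≡ 5. Multiply: 9^7 = 9^4 × 9^2 × 9^1 ≡ 5 × 4 × 9 (mod 11): 5 × 4 = 20 ≡ 9; 9 × 9 = 81 ≡ 4. So 9^7 ≡ 4 (mod 11).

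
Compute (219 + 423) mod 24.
18

(219 + 423) = 642
642 mod 24 = 18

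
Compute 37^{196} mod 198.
37

Using successive squaring:
Binary expansion of 196: 11000100
Powers of 37 mod 198 (each is the square of the previous):
  37^1 ≡ 37 (mod 198)
  37^2 ≡ 37² = 1369 ≡ 181 (mod 198)
  37^4 ≡ 181² = 32761 ≡ 91 (mod 198)
  37^8 ≡ 91² = 8281 ≡ 163 (mod 198)
  37^16 ≡ 163² = 26569 ≡ 37 (mod 198)
  37^32 ≡ 37² = 1369 ≡ 181 (mod 198)
  37^64 ≡ 181² = 32761 ≡ 91 (mod 198)
  37^128 ≡ 91² = 8281 ≡ 163 (mod 198)
196 = 128 + 64 + 4, so 37^196 = 37^128 × 37^64 × 37^4 ≡ 163 × 91 × 91 (mod 198)
Multiplying step by step:
  163 × 91 = 14833 ≡ 181 (mod 198)
  181 × 91 = 16471 ≡ 37 (mod 198)
Result: 37^196 ≡ 37 (mod 198)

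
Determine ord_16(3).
Powers of 3 mod 16: 3^1≡3, 3^2≡9, 3^3≡11, 3^4≡1. Order = 4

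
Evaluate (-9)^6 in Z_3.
(-9) ≡ 0 (mod 3). 6 = 4 + 2 (binary 110). Repeated squaring mod 3: 0^1 ≡ 0; 0^2 ≡ 0² = 0 ≡ 0; 0^4 ≡ 0² = 0 ≡ 0. Multiply: (-9)^6 ≡ 0^4 × 0^2 ≡ 0 × 0 (mod 3): 0 × 0 = 0 ≡ 0. So (-9)^6 ≡ 0 (mod 3).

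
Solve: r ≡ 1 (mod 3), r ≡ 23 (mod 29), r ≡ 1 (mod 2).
M = 3 × 29 × 2 = 174. M₁ = 58, y₁ ≡ 1 (mod 3). M₂ = 6, y₂ ≡ 5 (mod 29). M₃ = 87, y₃ ≡ 1 (mod 2). r = 1×58×1 + 23×6×5 + 1×87×1 ≡ 139 (mod 174)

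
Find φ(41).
40

Prime factorization: 41 = 41
Using the formula φ(n) = n × Π(1 - 1/p) for each prime factor p:
φ(41) = 41 × (1 - 1/41)
φ(41) = 40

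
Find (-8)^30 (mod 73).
Using repeated squaring. (-8) ≡ 65 (mod 73). 30 = 16 + 8 + 4 + 2 (binary 11110). Repeated squaring mod 73: 65^1 ≡ 65; 65^2 ≡ 65² = 4225 ≡ 64; 65^4 ≡ 64² = 4096 ≡ 8; 65^8 ≡ 8² = 64 ≡ 64; 65^16 ≡ 64² = 4096 ≡ 8. Multiply: (-8)^30 ≡ 65^16 × 65^8 × 65^4 × 65^2 ≡ 8 × 64 × 8 × 64 (mod 73): 8 × 64 = 512 ≡ 1; 1 × 8 = 8 ≡ 8; 8 × 64 = 512 ≡ 1. So (-8)^30 ≡ 1 (mod 73).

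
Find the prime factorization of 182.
2 × 7 × 13

Divide by primes starting from smallest:
182 ÷ 2 = 91
91 ÷ 7 = 13
13 ÷ 13 = 1

182 = 2 × 7 × 13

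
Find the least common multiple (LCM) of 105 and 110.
2310

First find GCD(105, 110) using the Euclidean algorithm:
105 = 0 × 110 + 105
110 = 1 × 105 + 5
105 = 21 × 5 + 0
GCD(105, 110) = 5

LCM formula: LCM(a, b) = (a × b) / GCD(a, b)
LCM(105, 110) = (105 × 110) / 5
LCM(105, 110) = 11550 / 5
LCM(105, 110) = 2310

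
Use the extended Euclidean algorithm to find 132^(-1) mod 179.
Extended GCD: 132(-80) + 179(59) = 1. So 132^(-1) ≡ 99 ≡ 99 (mod 179). Verify: 132 × 99 = 13068 ≡ 1 (mod 179)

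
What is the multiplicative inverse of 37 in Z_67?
29

Using Extended Euclidean Algorithm:
gcd(37, 67) = 1
Bezout coefficients: 37 × 29 + 67 × -16 = 1
So 37 × 29 ≡ 1 (mod 67)
The inverse is 29 mod 67 = 29
Verification: 37 × 29 = 1073 = 16 × 67 + 1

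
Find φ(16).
8

Prime factorization: 16 = 2^4
Using the formula φ(n) = n × Π(1 - 1/p) for each prime factor p:
φ(16) = 16 × (1 - 1/2)
φ(16) = 8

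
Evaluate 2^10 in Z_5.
10 = 8 + 2 (binary 1010). Repeated squaring mod 5: 2^1 ≡ 2; 2^2 ≡ 2² = 4 ≡ 4; 2^4 ≡ 4² = 16 ≡ 1; 2^8 ≡ 1² = 1 ≡ 1. Multiply: 2^10 = 2^8 × 2^2 ≡ 1 × 4 (mod 5): 1 × 4 = 4 ≡ 4. So 2^10 ≡ 4 (mod 5).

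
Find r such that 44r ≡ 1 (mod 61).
44^(-1) ≡ 43 (mod 61). Verification: 44 × 43 = 1892 ≡ 1 (mod 61)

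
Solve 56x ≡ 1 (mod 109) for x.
56^(-1) ≡ 37 (mod 109). Verification: 56 × 37 = 2072 ≡ 1 (mod 109)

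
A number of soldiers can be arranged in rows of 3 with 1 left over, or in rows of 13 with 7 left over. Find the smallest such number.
M = 3 × 13 = 39. M₁ = 13, y₁ ≡ 1 (mod 3). M₂ = 3, y₂ ≡ 9 (mod 13). x = 1×13×1 + 7×3×9 ≡ 7 (mod 39). The smallest positive such number is 7.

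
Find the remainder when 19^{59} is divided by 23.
By Fermat: 19^{22} ≡ 1 (mod 23). 59 = 2×22 + 15. So 19^{59} ≡ 19^{15} ≡ 20 (mod 23)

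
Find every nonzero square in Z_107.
QRs mod 107: {1, 3, 4, 9, 10, 11, 12, 13, 14, 16, 19, 23, 25, 27, 29, 30, 33, 34, 35, 36, 37, 39, 40, 41, 42, 44, 47, 48, 49, 52, 53, 56, 57, 61, 62, 64, 69, 75, 76, 79, 81, 83, 85, 86, 87, 89, 90, 92, 99, 100, 101, 102, 105}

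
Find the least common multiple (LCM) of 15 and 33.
165

First find GCD(15, 33) using the Euclidean algorithm:
15 = 0 × 33 + 15
33 = 2 × 15 + 3
15 = 5 × 3 + 0
GCD(15, 33) = 3

LCM formula: LCM(a, b) = (a × b) / GCD(a, b)
LCM(15, 33) = (15 × 33) / 3
LCM(15, 33) = 495 / 3
LCM(15, 33) = 165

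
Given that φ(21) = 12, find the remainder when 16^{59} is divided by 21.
By Euler: 16^{12} ≡ 1 (mod 21) since gcd(16, 21) = 1. 59 = 4×12 + 11. So 16^{59} ≡ 16^{11} ≡ 4 (mod 21)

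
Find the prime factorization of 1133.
11 × 103

Divide by primes starting from smallest:
1133 ÷ 11 = 103
103 ÷ 103 = 1

1133 = 11 × 103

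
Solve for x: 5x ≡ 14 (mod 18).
10

Since gcd(5, 18) = 1 divides 14, a solution exists.
Multiply both sides by the inverse of 5 mod 18:
  5^(-1) mod 18 = 11
  x ≡ 11 × 14 ≡ 154 ≡ 10 (mod 18)
Verification: 5 × 10 = 50 = 2 × 18 + 14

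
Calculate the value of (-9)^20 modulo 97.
Using repeated squaring. (-9) ≡ 88 (mod 97). 20 = 16 + 4 (binary 10100). Repeated squaring mod 97: 88^1 ≡ 88; 88^2 ≡ 88² = 7744 ≡ 81; 88^4 ≡ 81² = 6561 ≡ 62; 88^8 ≡ 62² = 3844 ≡ 61; 88^16 ≡ 61² = 3721 ≡ 35. Multiply: (-9)^20 ≡ 88^16 × 88^4 ≡ 35 × 62 (mod 97): 35 × 62 = 2170 ≡ 36. So (-9)^20 ≡ 36 (mod 97).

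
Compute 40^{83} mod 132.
112

Using successive squaring:
Binary expansion of 83: 1010011
Powers of 40 mod 132 (each is the square of the previous):
  40^1 ≡ 40 (mod 132)
  40^2 ≡ 40² = 1600 ≡ 16 (mod 132)
  40^4 ≡ 16² = 256 ≡ 124 (mod 132)
  40^8 ≡ 124² = 15376 ≡ 64 (mod 132)
  40^16 ≡ 64² = 4096 ≡ 4 (mod 132)
  40^32 ≡ 4² = 16 ≡ 16 (mod 132)
  40^64 ≡ 16² = 256 ≡ 124 (mod 132)
83 = 64 + 16 + 2 + 1, so 40^83 = 40^64 × 40^16 × 40^2 × 40^1 ≡ 124 × 4 × 16 × 40 (mod 132)
Multiplying step by step:
  124 × 4 = 496 ≡ 100 (mod 132)
  100 × 16 = 1600 ≡ 16 (mod 132)
  16 × 40 = 640 ≡ 112 (mod 132)
Result: 40^83 ≡ 112 (mod 132)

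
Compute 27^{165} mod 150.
57

Using successive squaring:
Binary expansion of 165: 10100101
Powers of 27 mod 150 (each is the square of the previous):
  27^1 ≡ 27 (mod 150)
  27^2 ≡ 27² = 729 ≡ 129 (mod 150)
  27^4 ≡ 129² = 16641 ≡ 141 (mod 150)
  27^8 ≡ 141² = 19881 ≡ 81 (mod 150)
  27^16 ≡ 81² = 6561 ≡ 111 (mod 150)
  27^32 ≡ 111² = 12321 ≡ 21 (mod 150)
  27^64 ≡ 21² = 441 ≡ 141 (mod 150)
  27^128 ≡ 141² = 19881 ≡ 81 (mod 150)
165 = 128 + 32 + 4 + 1, so 27^165 = 27^128 × 27^32 × 27^4 × 27^1 ≡ 81 × 21 × 141 × 27 (mod 150)
Multiplying step by step:
  81 × 21 = 1701 ≡ 51 (mod 150)
  51 × 141 = 7191 ≡ 141 (mod 150)
  141 × 27 = 3807 ≡ 57 (mod 150)
Result: 27^165 ≡ 57 (mod 150)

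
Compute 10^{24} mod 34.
16

Using successive squaring:
Binary expansion of 24: 11000
Powers of 10 mod 34 (each is the square of the previous):
  10^1 ≡ 10 (mod 34)
  10^2 ≡ 10² = 100 ≡ 32 (mod 34)
  10^4 ≡ 32² = 1024 ≡ 4 (mod 34)
  10^8 ≡ 4² = 16 ≡ 16 (mod 34)
  10^16 ≡ 16² = 256 ≡ 18 (mod 34)
24 = 16 + 8, so 10^24 = 10^16 × 10^8 ≡ 18 × 16 (mod 34)
Multiplying step by step:
  18 × 16 = 288 ≡ 16 (mod 34)
Result: 10^24 ≡ 16 (mod 34)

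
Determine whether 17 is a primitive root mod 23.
p - 1 = 22 has prime divisors 2, 11. Check 17^(22/q) mod 23 for each: 17^(22/2) = 17^11 ≡ 22, 17^(22/11) = 17^2 ≡ 13 (mod 23). None of these is 1, so 17 has order 22 = φ(23), so it is a primitive root mod 23.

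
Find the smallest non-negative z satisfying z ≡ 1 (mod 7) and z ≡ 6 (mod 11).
M = 7 × 11 = 77. M₁ = 11, y₁ ≡ 2 (mod 7). M₂ = 7, y₂ ≡ 8 (mod 11). z = 1×11×2 + 6×7×8 ≡ 50 (mod 77)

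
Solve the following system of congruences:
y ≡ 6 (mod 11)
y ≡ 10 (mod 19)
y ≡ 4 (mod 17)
1568

Using the Chinese Remainder Theorem:
M = product of moduli = 3553
For equation 1: M_1 = 323, 323 ≡ 4 (mod 11), inverse of 323 mod 11 is 3 (check: 4 × 3 = 12 ≡ 1 (mod 11))
For equation 2: M_2 = 187, 187 ≡ 16 (mod 19), inverse of 187 mod 19 is 6 (check: 16 × 6 = 96 ≡ 1 (mod 19))
For equation 3: M_3 = 209, 209 ≡ 5 (mod 17), inverse of 209 mod 17 is 7 (check: 5 × 7 = 35 ≡ 1 (mod 17))
Combine: y ≡ Σ r_i×M_i×(M_i⁻¹ mod m_i) = 6×323×3 + 10×187×6 + 4×209×7 = 5814 + 11220 + 5852 = 22886
22886 mod 3553 = 1568
y ≡ 1568 (mod 3553)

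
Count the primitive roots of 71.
24

The number of primitive roots modulo p is φ(p-1) = φ(70)
φ(70) = 24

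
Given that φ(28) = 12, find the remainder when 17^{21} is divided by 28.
By Euler: 17^{12} ≡ 1 (mod 28) since gcd(17, 28) = 1. 21 = 1×12 + 9. So 17^{21} ≡ 17^{9} ≡ 13 (mod 28)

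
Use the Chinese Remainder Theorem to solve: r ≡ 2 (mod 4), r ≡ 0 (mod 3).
M = 4 × 3 = 12. M₁ = 3, y₁ ≡ 3 (mod 4). M₂ = 4, y₂ ≡ 1 (mod 3). r = 2×3×3 + 0×4×1 ≡ 6 (mod 12)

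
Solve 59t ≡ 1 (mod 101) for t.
12

Using Extended Euclidean Algorithm:
gcd(59, 101) = 1
Bezout coefficients: 59 × 12 + 101 × -7 = 1
So 59 × 12 ≡ 1 (mod 101)
The inverse is 12 mod 101 = 12
Verification: 59 × 12 = 708 = 7 × 101 + 1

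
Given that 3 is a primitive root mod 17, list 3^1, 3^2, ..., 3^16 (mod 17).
g^1, g^2, ..., g^{16} mod 17: {3, 9, 10, 13, 5, 15, 11, 16, 14, 8, 7, 4, 12, 2, 6, 1}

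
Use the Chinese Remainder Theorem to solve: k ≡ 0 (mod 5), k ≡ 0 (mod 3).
M = 5 × 3 = 15. M₁ = 3, y₁ ≡ 2 (mod 5). M₂ = 5, y₂ ≡ 2 (mod 3). k = 0×3×2 + 0×5×2 ≡ 0 (mod 15)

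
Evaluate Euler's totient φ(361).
342

Prime factorization: 361 = 19^2
Using the formula φ(n) = n × Π(1 - 1/p) for each prime factor p:
φ(361) = 361 × (1 - 1/19)
φ(361) = 342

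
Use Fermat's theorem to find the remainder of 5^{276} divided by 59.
51

By Fermat's Little Theorem, a^(p-1) ≡ 1 (mod p) for prime p and gcd(a, p) = 1
Here p = 59, so 5^58 ≡ 1 (mod 59)
We can reduce the exponent: 276 mod 58 = 44
So 5^276 ≡ 5^44 (mod 59)
Computing: 5^44 mod 59 = 51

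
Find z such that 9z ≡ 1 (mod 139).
9^(-1) ≡ 31 (mod 139). Verification: 9 × 31 = 279 ≡ 1 (mod 139)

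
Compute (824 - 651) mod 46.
35

(824 - 651) = 173
173 mod 46 = 35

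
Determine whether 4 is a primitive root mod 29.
p - 1 = 28 has prime divisors 2, 7. Check 4^(28/q) mod 29 for each: 4^(28/2) = 4^14 ≡ 1, 4^(28/7) = 4^4 ≡ 24 (mod 29). Since 4^14 ≡ 1 (mod 29), the order of 4 divides 14 (in fact the order is 14) ≠ 28, so it is not a primitive root.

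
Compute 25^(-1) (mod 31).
5

Using Extended Euclidean Algorithm:
gcd(25, 31) = 1
Bezout coefficients: 25 × 5 + 31 × -4 = 1
So 25 × 5 ≡ 1 (mod 31)
The inverse is 5 mod 31 = 5
Verification: 25 × 5 = 125 = 4 × 31 + 1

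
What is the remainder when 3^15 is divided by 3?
Using repeated squaring. 3 ≡ 0 (mod 3). 15 = 8 + 4 + 2 + 1 (binary 1111). Repeated squaring mod 3: 0^1 ≡ 0; 0^2 ≡ 0² = 0 ≡ 0; 0^4 ≡ 0² = 0 ≡ 0; 0^8 ≡ 0² = 0 ≡ 0. Multiply: 3^15 ≡ 0^8 × 0^4 × 0^2 × 0^1 ≡ 0 × 0 × 0 × 0 (mod 3): 0 × 0 = 0 ≡ 0; 0 × 0 = 0 ≡ 0; 0 × 0 = 0 ≡ 0. So 3^15 ≡ 0 (mod 3).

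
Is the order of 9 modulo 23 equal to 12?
No, the actual order is 11, not 12.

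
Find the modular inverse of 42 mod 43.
42^(-1) ≡ 42 (mod 43). Verification: 42 × 42 = 1764 ≡ 1 (mod 43)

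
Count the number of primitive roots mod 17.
Number of primitive roots mod 17 = φ(16) = 8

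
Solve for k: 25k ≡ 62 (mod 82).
32

Since gcd(25, 82) = 1 divides 62, a solution exists.
Multiply both sides by the inverse of 25 mod 82:
  25^(-1) mod 82 = 23
  x ≡ 23 × 62 ≡ 1426 ≡ 32 (mod 82)
Verification: 25 × 32 = 800 = 9 × 82 + 62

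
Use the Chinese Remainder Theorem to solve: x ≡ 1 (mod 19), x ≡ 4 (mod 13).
M = 19 × 13 = 247. M₁ = 13, y₁ ≡ 3 (mod 19). M₂ = 19, y₂ ≡ 11 (mod 13). x = 1×13×3 + 4×19×11 ≡ 134 (mod 247)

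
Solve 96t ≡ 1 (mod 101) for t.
20

Using Extended Euclidean Algorithm:
gcd(96, 101) = 1
Bezout coefficients: 96 × 20 + 101 × -19 = 1
So 96 × 20 ≡ 1 (mod 101)
The inverse is 20 mod 101 = 20
Verification: 96 × 20 = 1920 = 19 × 101 + 1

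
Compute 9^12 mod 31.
Using repeated squaring. 12 = 8 + 4 (binary 1100). Repeated squaring mod 31: 9^1 ≡ 9; 9^2 ≡ 9² = 81 ≡ 19; 9^4 ≡ 19² = 361 ≡ 20; 9^8 ≡ 20² = 400 ≡ 28. Multiply: 9^12 = 9^8 × 9^4 ≡ 28 × 20 (mod 31): 28 × 20 = 560 ≡ 2. So 9^12 ≡ 2 (mod 31).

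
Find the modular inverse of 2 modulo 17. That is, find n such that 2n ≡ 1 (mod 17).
9

Using Extended Euclidean Algorithm:
gcd(2, 17) = 1
Bezout coefficients: 2 × -8 + 17 × 1 = 1
So 2 × -8 ≡ 1 (mod 17)
The inverse is -8 mod 17 = 9
Verification: 2 × 9 = 18 = 1 × 17 + 1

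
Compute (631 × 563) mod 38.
29

(631 × 563) = 355253
355253 mod 38 = 29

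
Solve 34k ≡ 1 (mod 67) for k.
2

Using Extended Euclidean Algorithm:
gcd(34, 67) = 1
Bezout coefficients: 34 × 2 + 67 × -1 = 1
So 34 × 2 ≡ 1 (mod 67)
The inverse is 2 mod 67 = 2
Verification: 34 × 2 = 68 = 1 × 67 + 1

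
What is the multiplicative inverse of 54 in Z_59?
54^(-1) ≡ 47 (mod 59). Verification: 54 × 47 = 2538 ≡ 1 (mod 59)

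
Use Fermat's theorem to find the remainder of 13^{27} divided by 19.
18

By Fermat's Little Theorem, a^(p-1) ≡ 1 (mod p) for prime p and gcd(a, p) = 1
Here p = 19, so 13^18 ≡ 1 (mod 19)
We can reduce the exponent: 27 mod 18 = 9
So 13^27 ≡ 13^9 (mod 19)
Computing: 13^9 mod 19 = 18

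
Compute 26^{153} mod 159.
98

Using successive squaring:
Binary expansion of 153: 10011001
Powers of 26 mod 159 (each is the square of the previous):
  26^1 ≡ 26 (mod 159)
  26^2 ≡ 26² = 676 ≡ 40 (mod 159)
  26^4 ≡ 40² = 1600 ≡ 10 (mod 159)
  26^8 ≡ 10² = 100 ≡ 100 (mod 159)
  26^16 ≡ 100² = 10000 ≡ 142 (mod 159)
  26^32 ≡ 142² = 20164 ≡ 130 (mod 159)
  26^64 ≡ 130² = 16900 ≡ 46 (mod 159)
  26^128 ≡ 46² = 2116 ≡ 49 (mod 159)
153 = 128 + 16 + 8 + 1, so 26^153 = 26^128 × 26^16 × 26^8 × 26^1 ≡ 49 × 142 × 100 × 26 (mod 159)
Multiplying step by step:
  49 × 142 = 6958 ≡ 121 (mod 159)
  121 × 100 = 12100 ≡ 16 (mod 159)
  16 × 26 = 416 ≡ 98 (mod 159)
Result: 26^153 ≡ 98 (mod 159)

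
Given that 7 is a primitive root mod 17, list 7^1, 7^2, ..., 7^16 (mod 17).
g^1, g^2, ..., g^{16} mod 17: {7, 15, 3, 4, 11, 9, 12, 16, 10, 2, 14, 13, 6, 8, 5, 1}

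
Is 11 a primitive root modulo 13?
Yes

To verify, check if 11^(12/q) ≢ 1 (mod 13) for each prime divisor q of 12
Divisors of 12 = 12: [1, 2, 3, 4, 6, 12]
  11^(12/2) = 11^6 ≡ 12 (mod 13)
  11^(12/3) = 11^4 ≡ 3 (mod 13)
Conclusion: 11 is a primitive root modulo 13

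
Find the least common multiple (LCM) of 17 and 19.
323

First find GCD(17, 19) using the Euclidean algorithm:
17 = 0 × 19 + 17
19 = 1 × 17 + 2
17 = 8 × 2 + 1
2 = 2 × 1 + 0
GCD(17, 19) = 1

LCM formula: LCM(a, b) = (a × b) / GCD(a, b)
LCM(17, 19) = (17 × 19) / 1
LCM(17, 19) = 323 / 1
LCM(17, 19) = 323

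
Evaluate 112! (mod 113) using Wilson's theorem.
By Wilson's theorem, (112)! ≡ -1 ≡ 112 (mod 113)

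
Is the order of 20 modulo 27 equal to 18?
Yes, ord_27(20) = 18.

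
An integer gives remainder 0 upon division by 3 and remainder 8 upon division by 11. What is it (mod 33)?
M = 3 × 11 = 33. M₁ = 11, y₁ ≡ 2 (mod 3). M₂ = 3, y₂ ≡ 4 (mod 11). z = 0×11×2 + 8×3×4 ≡ 30 (mod 33). The smallest positive such number is 30.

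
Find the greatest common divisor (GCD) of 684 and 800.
4

Using the Euclidean algorithm:
684 = 0 × 800 + 684
800 = 1 × 684 + 116
684 = 5 × 116 + 104
116 = 1 × 104 + 12
104 = 8 × 12 + 8
12 = 1 × 8 + 4
8 = 2 × 4 + 0

GCD(684, 800) = 4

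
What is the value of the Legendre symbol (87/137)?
(87/137) = 87^{68} mod 137 = 1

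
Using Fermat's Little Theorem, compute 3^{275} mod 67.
66

By Fermat's Little Theorem, a^(p-1) ≡ 1 (mod p) for prime p and gcd(a, p) = 1
Here p = 67, so 3^66 ≡ 1 (mod 67)
We can reduce the exponent: 275 mod 66 = 11
So 3^275 ≡ 3^11 (mod 67)
Computing: 3^11 mod 67 = 66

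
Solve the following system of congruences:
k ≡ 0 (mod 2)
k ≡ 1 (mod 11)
12

Using the Chinese Remainder Theorem:
M = product of moduli = 22
For equation 1: M_1 = 11, 11 ≡ 1 (mod 2), inverse of 11 mod 2 is 1 (check: 1 × 1 = 1 ≡ 1 (mod 2))
For equation 2: M_2 = 2, 2 ≡ 2 (mod 11), inverse of 2 mod 11 is 6 (check: 2 × 6 = 12 ≡ 1 (mod 11))
Combine: k ≡ Σ r_i×M_i×(M_i⁻¹ mod m_i) = 0×11×1 + 1×2×6 = 0 + 12 = 12
12 mod 22 = 12
k ≡ 12 (mod 22)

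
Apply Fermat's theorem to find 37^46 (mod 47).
By Fermat's Little Theorem, 37^{46} ≡ 1 (mod 47) since 47 is prime and gcd(37, 47) = 1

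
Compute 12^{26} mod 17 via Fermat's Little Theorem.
9

By Fermat's Little Theorem, a^(p-1) ≡ 1 (mod p) for prime p and gcd(a, p) = 1
Here p = 17, so 12^16 ≡ 1 (mod 17)
We can reduce the exponent: 26 mod 16 = 10
So 12^26 ≡ 12^10 (mod 17)
Computing: 12^10 mod 17 = 9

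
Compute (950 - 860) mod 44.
2

(950 - 860) = 90
90 mod 44 = 2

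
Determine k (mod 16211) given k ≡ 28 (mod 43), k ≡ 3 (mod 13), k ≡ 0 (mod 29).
4930

Using the Chinese Remainder Theorem:
M = product of moduli = 16211
For equation 1: M_1 = 377, 377 ≡ 33 (mod 43), inverse of 377 mod 43 is 30 (check: 33 × 30 = 990 ≡ 1 (mod 43))
For equation 2: M_2 = 1247, 1247 ≡ 12 (mod 13), inverse of 1247 mod 13 is 12 (check: 12 × 12 = 144 ≡ 1 (mod 13))
For equation 3: M_3 = 559, 559 ≡ 8 (mod 29), inverse of 559 mod 29 is 11 (check: 8 × 11 = 88 ≡ 1 (mod 29))
Combine: k ≡ Σ r_i×M_i×(M_i⁻¹ mod m_i) = 28×377×30 + 3×1247×12 + 0×559×11 = 316680 + 44892 + 0 = 361572
361572 mod 16211 = 4930
k ≡ 4930 (mod 16211)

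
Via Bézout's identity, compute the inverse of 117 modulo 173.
Extended GCD: 117(-34) + 173(23) = 1. So 117^(-1) ≡ 139 ≡ 139 (mod 173). Verify: 117 × 139 = 16263 ≡ 1 (mod 173)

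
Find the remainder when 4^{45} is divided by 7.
By Fermat: 4^{6} ≡ 1 (mod 7). 45 = 7×6 + 3. So 4^{45} ≡ 4^{3} ≡ 1 (mod 7)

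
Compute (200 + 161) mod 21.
4

(200 + 161) = 361
361 mod 21 = 4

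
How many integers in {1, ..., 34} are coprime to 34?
16

Prime factorization: 34 = 2 × 17
Using the formula φ(n) = n × Π(1 - 1/p) for each prime factor p:
φ(34) = 34 × (1 - 1/2) × (1 - 1/17)
φ(34) = 16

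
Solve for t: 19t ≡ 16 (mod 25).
14

Since gcd(19, 25) = 1 divides 16, a solution exists.
Multiply both sides by the inverse of 19 mod 25:
  19^(-1) mod 25 = 4
  x ≡ 4 × 16 ≡ 64 ≡ 14 (mod 25)
Verification: 19 × 14 = 266 = 10 × 25 + 16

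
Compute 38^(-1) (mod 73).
38^(-1) ≡ 25 (mod 73). Verification: 38 × 25 = 950 ≡ 1 (mod 73)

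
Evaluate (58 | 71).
(58/71) = 58^{35} mod 71 = 1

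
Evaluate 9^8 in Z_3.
9 ≡ 0 (mod 3). 8 = 8 (binary 1000). Repeated squaring mod 3: 0^1 ≡ 0; 0^2 ≡ 0² = 0 ≡ 0; 0^4 ≡ 0² = 0 ≡ 0; 0^8 ≡ 0² = 0 ≡ 0. So 9^8 ≡ 0 (mod 3).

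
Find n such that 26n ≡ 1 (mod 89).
26^(-1) ≡ 24 (mod 89). Verification: 26 × 24 = 624 ≡ 1 (mod 89)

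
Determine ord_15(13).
Powers of 13 mod 15: 13^1≡13, 13^2≡4, 13^3≡7, 13^4≡1. Order = 4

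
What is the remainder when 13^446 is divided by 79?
Using Fermat: 13^{78} ≡ 1 (mod 79). 446 ≡ 56 (mod 78). So 13^{446} ≡ 13^{56} ≡ 19 (mod 79)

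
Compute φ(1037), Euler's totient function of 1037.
960

Prime factorization: 1037 = 17 × 61
Using the formula φ(n) = n × Π(1 - 1/p) for each prime factor p:
φ(1037) = 1037 × (1 - 1/17) × (1 - 1/61)
φ(1037) = 960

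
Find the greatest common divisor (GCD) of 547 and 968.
1

Using the Euclidean algorithm:
547 = 0 × 968 + 547
968 = 1 × 547 + 421
547 = 1 × 421 + 126
421 = 3 × 126 + 43
126 = 2 × 43 + 40
43 = 1 × 40 + 3
40 = 13 × 3 + 1
3 = 3 × 1 + 0

GCD(547, 968) = 1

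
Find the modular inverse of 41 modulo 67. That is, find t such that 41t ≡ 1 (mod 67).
18

Using Extended Euclidean Algorithm:
gcd(41, 67) = 1
Bezout coefficients: 41 × 18 + 67 × -11 = 1
So 41 × 18 ≡ 1 (mod 67)
The inverse is 18 mod 67 = 18
Verification: 41 × 18 = 738 = 11 × 67 + 1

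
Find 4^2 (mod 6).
2 = 2 (binary 10). Repeated squaring mod 6: 4^1 ≡ 4; 4^2 ≡ 4² = 16 ≡ 4. So 4^2 ≡ 4 (mod 6).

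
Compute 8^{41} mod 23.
4

Using successive squaring:
Binary expansion of 41: 101001
Powers of 8 mod 23 (each is the square of the previous):
  8^1 ≡ 8 (mod 23)
  8^2 ≡ 8² = 64 ≡ 18 (mod 23)
  8^4 ≡ 18² = 324 ≡ 2 (mod 23)
  8^8 ≡ 2² = 4 ≡ 4 (mod 23)
  8^16 ≡ 4² = 16 ≡ 16 (mod 23)
  8^32 ≡ 16² = 256 ≡ 3 (mod 23)
41 = 32 + 8 + 1, so 8^41 = 8^32 × 8^8 × 8^1 ≡ 3 × 4 × 8 (mod 23)
Multiplying step by step:
  3 × 4 = 12 ≡ 12 (mod 23)
  12 × 8 = 96 ≡ 4 (mod 23)
Result: 8^41 ≡ 4 (mod 23)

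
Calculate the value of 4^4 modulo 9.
4 = 4 (binary 100). Repeated squaring mod 9: 4^1 ≡ 4; 4^2 ≡ 4² = 16 ≡ 7; 4^4 ≡ 7² = 49 ≡ 4. So 4^4 ≡ 4 (mod 9).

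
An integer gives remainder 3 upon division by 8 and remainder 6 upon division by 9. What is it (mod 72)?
M = 8 × 9 = 72. M₁ = 9, y₁ ≡ 1 (mod 8). M₂ = 8, y₂ ≡ 8 (mod 9). n = 3×9×1 + 6×8×8 ≡ 51 (mod 72). The smallest positive such number is 51.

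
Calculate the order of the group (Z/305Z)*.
240

Prime factorization: 305 = 5 × 61
Using the formula φ(n) = n × Π(1 - 1/p) for each prime factor p:
φ(305) = 305 × (1 - 1/5) × (1 - 1/61)
φ(305) = 240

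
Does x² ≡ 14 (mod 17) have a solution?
By Euler's criterion: 14^{8} ≡ 16 (mod 17). Since this equals -1 (≡ 16), 14 is not a QR.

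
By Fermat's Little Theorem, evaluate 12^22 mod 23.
By Fermat's Little Theorem, 12^{22} ≡ 1 (mod 23) since 23 is prime and gcd(12, 23) = 1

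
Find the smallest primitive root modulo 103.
5

A primitive root g modulo p has order p-1 = 102
Prime divisors of 102: [2, 3, 17]
g is a primitive root iff g^(102/q) ≢ 1 (mod 103) for each prime divisor q
Testing small values:
  g = 2: 2^51 ≡ 1, 2^34 ≡ 46, 2^6 ≡ 64 (mod 103) → 2^51 ≡ 1, not primitive root
  g = 3: 3^51 ≡ 102, 3^34 ≡ 1, 3^6 ≡ 8 (mod 103) → 3^34 ≡ 1, not primitive root
  g = 4: 4^51 ≡ 1, 4^34 ≡ 56, 4^6 ≡ 79 (mod 103) → 4^51 ≡ 1, not primitive root
  g = 5: 5^51 ≡ 102, 5^34 ≡ 56, 5^6 ≡ 72 (mod 103) → none is 1, primitive root!
The smallest primitive root is 5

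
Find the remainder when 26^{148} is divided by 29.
By Fermat: 26^{28} ≡ 1 (mod 29). 148 = 5×28 + 8. So 26^{148} ≡ 26^{8} ≡ 7 (mod 29)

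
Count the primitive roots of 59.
28

The number of primitive roots modulo p is φ(p-1) = φ(58)
φ(58) = 28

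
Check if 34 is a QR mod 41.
By Euler's criterion: 34^{20} ≡ 40 (mod 41). Since this equals -1 (≡ 40), 34 is not a QR.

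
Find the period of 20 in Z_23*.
Powers of 20 mod 23: 20^1≡20, 20^2≡9, 20^3≡19, 20^4≡12, 20^5≡10, 20^6≡16, 20^7≡21, 20^8≡6, 20^9≡5, 20^10≡8, 20^11≡22, 20^12≡3, 20^13≡14, 20^14≡4, 20^15≡11, 20^16≡13, 20^17≡7, 20^18≡2, 20^19≡17, 20^20≡18, 20^21≡15, 20^22≡1. Order = 22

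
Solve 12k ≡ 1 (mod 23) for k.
2

Using Extended Euclidean Algorithm:
gcd(12, 23) = 1
Bezout coefficients: 12 × 2 + 23 × -1 = 1
So 12 × 2 ≡ 1 (mod 23)
The inverse is 2 mod 23 = 2
Verification: 12 × 2 = 24 = 1 × 23 + 1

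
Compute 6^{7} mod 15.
6

Using successive squaring:
Binary expansion of 7: 111
Powers of 6 mod 15 (each is the square of the previous):
  6^1 ≡ 6 (mod 15)
  6^2 ≡ 6² = 36 ≡ 6 (mod 15)
  6^4 ≡ 6² = 36 ≡ 6 (mod 15)
7 = 4 + 2 + 1, so 6^7 = 6^4 × 6^2 × 6^1 ≡ 6 × 6 × 6 (mod 15)
Multiplying step by step:
  6 × 6 = 36 ≡ 6 (mod 15)
  6 × 6 = 36 ≡ 6 (mod 15)
Result: 6^7 ≡ 6 (mod 15)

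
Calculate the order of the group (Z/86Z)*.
42

Prime factorization: 86 = 2 × 43
Using the formula φ(n) = n × Π(1 - 1/p) for each prime factor p:
φ(86) = 86 × (1 - 1/2) × (1 - 1/43)
φ(86) = 42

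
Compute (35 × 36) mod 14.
0

(35 × 36) = 1260
1260 mod 14 = 0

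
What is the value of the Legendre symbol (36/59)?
(36/59) = 36^{29} mod 59 = 1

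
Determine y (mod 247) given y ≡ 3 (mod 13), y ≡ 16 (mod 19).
16

Using the Chinese Remainder Theorem:
M = product of moduli = 247
For equation 1: M_1 = 19, 19 ≡ 6 (mod 13), inverse of 19 mod 13 is 11 (check: 6 × 11 = 66 ≡ 1 (mod 13))
For equation 2: M_2 = 13, 13 ≡ 13 (mod 19), inverse of 13 mod 19 is 3 (check: 13 × 3 = 39 ≡ 1 (mod 19))
Combine: y ≡ Σ r_i×M_i×(M_i⁻¹ mod m_i) = 3×19×11 + 16×13×3 = 627 + 624 = 1251
1251 mod 247 = 16
y ≡ 16 (mod 247)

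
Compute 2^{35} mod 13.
7

Using successive squaring:
Binary expansion of 35: 100011
Powers of 2 mod 13 (each is the square of the previous):
  2^1 ≡ 2 (mod 13)
  2^2 ≡ 2² = 4 ≡ 4 (mod 13)
  2^4 ≡ 4² = 16 ≡ 3 (mod 13)
  2^8 ≡ 3² = 9 ≡ 9 (mod 13)
  2^16 ≡ 9² = 81 ≡ 3 (mod 13)
  2^32 ≡ 3² = 9 ≡ 9 (mod 13)
35 = 32 + 2 + 1, so 2^35 = 2^32 × 2^2 × 2^1 ≡ 9 × 4 × 2 (mod 13)
Multiplying step by step:
  9 × 4 = 36 ≡ 10 (mod 13)
  10 × 2 = 20 ≡ 7 (mod 13)
Result: 2^35 ≡ 7 (mod 13)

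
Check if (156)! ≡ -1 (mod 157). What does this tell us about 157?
(156)! mod 157 = 156. Since this equals -1 (mod 157), Wilson confirms 157 is prime.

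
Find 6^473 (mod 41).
Using Fermat: 6^{40} ≡ 1 (mod 41). 473 ≡ 33 (mod 40). So 6^{473} ≡ 6^{33} ≡ 17 (mod 41)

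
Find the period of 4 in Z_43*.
Powers of 4 mod 43: 4^1≡4, 4^2≡16, 4^3≡21, 4^4≡41, 4^5≡35, 4^6≡11, 4^7≡1. Order = 7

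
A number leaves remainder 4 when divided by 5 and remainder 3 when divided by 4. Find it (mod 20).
M = 5 × 4 = 20. M₁ = 4, y₁ ≡ 4 (mod 5). M₂ = 5, y₂ ≡ 1 (mod 4). r = 4×4×4 + 3×5×1 ≡ 19 (mod 20)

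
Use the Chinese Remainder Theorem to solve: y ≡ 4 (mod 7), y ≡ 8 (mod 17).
25

Using the Chinese Remainder Theorem:
M = product of moduli = 119
For equation 1: M_1 = 17, 17 ≡ 3 (mod 7), inverse of 17 mod 7 is 5 (check: 3 × 5 = 15 ≡ 1 (mod 7))
For equation 2: M_2 = 7, 7 ≡ 7 (mod 17), inverse of 7 mod 17 is 5 (check: 7 × 5 = 35 ≡ 1 (mod 17))
Combine: y ≡ Σ r_i×M_i×(M_i⁻¹ mod m_i) = 4×17×5 + 8×7×5 = 340 + 280 = 620
620 mod 119 = 25
y ≡ 25 (mod 119)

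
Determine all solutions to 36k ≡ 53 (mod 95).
78

Since gcd(36, 95) = 1 divides 53, a solution exists.
Multiply both sides by the inverse of 36 mod 95:
  36^(-1) mod 95 = 66
  x ≡ 66 × 53 ≡ 3498 ≡ 78 (mod 95)
Verification: 36 × 78 = 2808 = 29 × 95 + 53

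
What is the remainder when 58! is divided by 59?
By Wilson's theorem, (58)! ≡ -1 ≡ 58 (mod 59)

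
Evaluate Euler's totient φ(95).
72

Prime factorization: 95 = 5 × 19
Using the formula φ(n) = n × Π(1 - 1/p) for each prime factor p:
φ(95) = 95 × (1 - 1/5) × (1 - 1/19)
φ(95) = 72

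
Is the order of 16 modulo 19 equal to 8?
No, the actual order is 9, not 8.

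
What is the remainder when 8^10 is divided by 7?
8 ≡ 1 (mod 7). 10 = 8 + 2 (binary 1010). Repeated squaring mod 7: 1^1 ≡ 1; 1^2 ≡ 1² = 1 ≡ 1; 1^4 ≡ 1² = 1 ≡ 1; 1^8 ≡ 1² = 1 ≡ 1. Multiply: 8^10 ≡ 1^8 × 1^2 ≡ 1 × 1 (mod 7): 1 × 1 = 1 ≡ 1. So 8^10 ≡ 1 (mod 7).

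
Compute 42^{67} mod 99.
81

Using successive squaring:
Binary expansion of 67: 1000011
Powers of 42 mod 99 (each is the square of the previous):
  42^1 ≡ 42 (mod 99)
  42^2 ≡ 42² = 1764 ≡ 81 (mod 99)
  42^4 ≡ 81² = 6561 ≡ 27 (mod 99)
  42^8 ≡ 27² = 729 ≡ 36 (mod 99)
  42^16 ≡ 36² = 1296 ≡ 9 (mod 99)
  42^32 ≡ 9² = 81 ≡ 81 (mod 99)
  42^64 ≡ 81² = 6561 ≡ 27 (mod 99)
67 = 64 + 2 + 1, so 42^67 = 42^64 × 42^2 × 42^1 ≡ 27 × 81 × 42 (mod 99)
Multiplying step by step:
  27 × 81 = 2187 ≡ 9 (mod 99)
  9 × 42 = 378 ≡ 81 (mod 99)
Result: 42^67 ≡ 81 (mod 99)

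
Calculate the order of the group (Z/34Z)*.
16

Prime factorization: 34 = 2 × 17
Using the formula φ(n) = n × Π(1 - 1/p) for each prime factor p:
φ(34) = 34 × (1 - 1/2) × (1 - 1/17)
φ(34) = 16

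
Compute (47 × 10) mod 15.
5

(47 × 10) = 470
470 mod 15 = 5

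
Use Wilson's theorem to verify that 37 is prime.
(36)! mod 37 = 36. Since this equals -1 (mod 37), Wilson confirms 37 is prime.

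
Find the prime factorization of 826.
2 × 7 × 59

Divide by primes starting from smallest:
826 ÷ 2 = 413
413 ÷ 7 = 59
59 ÷ 59 = 1

826 = 2 × 7 × 59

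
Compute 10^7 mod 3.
10 ≡ 1 (mod 3). 7 = 4 + 2 + 1 (binary 111). Repeated squaring mod 3: 1^1 ≡ 1; 1^2 ≡ 1² = 1 ≡ 1; 1^4 ≡ 1² = 1 ≡ 1. Multiply: 10^7 ≡ 1^4 × 1^2 × 1^1 ≡ 1 × 1 × 1 (mod 3): 1 × 1 = 1 ≡ 1; 1 × 1 = 1 ≡ 1. So 10^7 ≡ 1 (mod 3).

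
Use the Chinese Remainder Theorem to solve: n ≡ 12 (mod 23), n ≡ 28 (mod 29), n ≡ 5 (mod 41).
14847

Using the Chinese Remainder Theorem:
M = product of moduli = 27347
For equation 1: M_1 = 1189, 1189 ≡ 16 (mod 23), inverse of 1189 mod 23 is 13 (check: 16 × 13 = 208 ≡ 1 (mod 23))
For equation 2: M_2 = 943, 943 ≡ 15 (mod 29), inverse of 943 mod 29 is 2 (check: 15 × 2 = 30 ≡ 1 (mod 29))
For equation 3: M_3 = 667, 667 ≡ 11 (mod 41), inverse of 667 mod 41 is 15 (check: 11 × 15 = 165 ≡ 1 (mod 41))
Combine: n ≡ Σ r_i×M_i×(M_i⁻¹ mod m_i) = 12×1189×13 + 28×943×2 + 5×667×15 = 185484 + 52808 + 50025 = 288317
288317 mod 27347 = 14847
n ≡ 14847 (mod 27347)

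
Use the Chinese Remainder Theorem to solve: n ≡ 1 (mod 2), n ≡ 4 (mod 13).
17

Using the Chinese Remainder Theorem:
M = product of moduli = 26
For equation 1: M_1 = 13, 13 ≡ 1 (mod 2), inverse of 13 mod 2 is 1 (check: 1 × 1 = 1 ≡ 1 (mod 2))
For equation 2: M_2 = 2, 2 ≡ 2 (mod 13), inverse of 2 mod 13 is 7 (check: 2 × 7 = 14 ≡ 1 (mod 13))
Combine: n ≡ Σ r_i×M_i×(M_i⁻¹ mod m_i) = 1×13×1 + 4×2×7 = 13 + 56 = 69
69 mod 26 = 17
n ≡ 17 (mod 26)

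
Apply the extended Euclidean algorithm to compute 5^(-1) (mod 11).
Extended GCD: 5(-2) + 11(1) = 1. So 5^(-1) ≡ 9 ≡ 9 (mod 11). Verify: 5 × 9 = 45 ≡ 1 (mod 11)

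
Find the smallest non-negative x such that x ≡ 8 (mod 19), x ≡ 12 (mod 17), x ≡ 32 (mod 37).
10059

Using the Chinese Remainder Theorem:
M = product of moduli = 11951
For equation 1: M_1 = 629, 629 ≡ 2 (mod 19), inverse of 629 mod 19 is 10 (check: 2 × 10 = 20 ≡ 1 (mod 19))
For equation 2: M_2 = 703, 703 ≡ 6 (mod 17), inverse of 703 mod 17 is 3 (check: 6 × 3 = 18 ≡ 1 (mod 17))
For equation 3: M_3 = 323, 323 ≡ 27 (mod 37), inverse of 323 mod 37 is 11 (check: 27 × 11 = 297 ≡ 1 (mod 37))
Combine: x ≡ Σ r_i×M_i×(M_i⁻¹ mod m_i) = 8×629×10 + 12×703×3 + 32×323×11 = 50320 + 25308 + 113696 = 189324
189324 mod 11951 = 10059
x ≡ 10059 (mod 11951)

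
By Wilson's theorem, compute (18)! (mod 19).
By Wilson's theorem, (18)! ≡ -1 ≡ 18 (mod 19)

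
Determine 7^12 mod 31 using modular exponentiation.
Using repeated squaring. 12 = 8 + 4 (binary 1100). Repeated squaring mod 31: 7^1 ≡ 7; 7^2 ≡ 7² = 49 ≡ 18; 7^4 ≡ 18² = 324 ≡ 14; 7^8 ≡ 14² = 196 ≡ 10. Multiply: 7^12 = 7^8 × 7^4 ≡ 10 × 14 (mod 31): 10 × 14 = 140 ≡ 16. So 7^12 ≡ 16 (mod 31).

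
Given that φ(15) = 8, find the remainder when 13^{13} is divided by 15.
By Euler: 13^{8} ≡ 1 (mod 15) since gcd(13, 15) = 1. 13 = 1×8 + 5. So 13^{13} ≡ 13^{5} ≡ 13 (mod 15)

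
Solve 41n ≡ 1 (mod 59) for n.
41^(-1) ≡ 36 (mod 59). Verification: 41 × 36 = 1476 ≡ 1 (mod 59)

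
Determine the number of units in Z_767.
696

Prime factorization: 767 = 13 × 59
Using the formula φ(n) = n × Π(1 - 1/p) for each prime factor p:
φ(767) = 767 × (1 - 1/13) × (1 - 1/59)
φ(767) = 696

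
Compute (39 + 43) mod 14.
12

(39 + 43) = 82
82 mod 14 = 12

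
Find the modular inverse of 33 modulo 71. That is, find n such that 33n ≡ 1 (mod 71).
28

Using Extended Euclidean Algorithm:
gcd(33, 71) = 1
Bezout coefficients: 33 × 28 + 71 × -13 = 1
So 33 × 28 ≡ 1 (mod 71)
The inverse is 28 mod 71 = 28
Verification: 33 × 28 = 924 = 13 × 71 + 1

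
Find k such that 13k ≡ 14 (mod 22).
18

Since gcd(13, 22) = 1 divides 14, a solution exists.
Multiply both sides by the inverse of 13 mod 22:
  13^(-1) mod 22 = 17
  x ≡ 17 × 14 ≡ 238 ≡ 18 (mod 22)
Verification: 13 × 18 = 234 = 10 × 22 + 14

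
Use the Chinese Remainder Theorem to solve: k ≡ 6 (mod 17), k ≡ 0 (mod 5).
40

Using the Chinese Remainder Theorem:
M = product of moduli = 85
For equation 1: M_1 = 5, 5 ≡ 5 (mod 17), inverse of 5 mod 17 is 7 (check: 5 × 7 = 35 ≡ 1 (mod 17))
For equation 2: M_2 = 17, 17 ≡ 2 (mod 5), inverse of 17 mod 5 is 3 (check: 2 × 3 = 6 ≡ 1 (mod 5))
Combine: k ≡ Σ r_i×M_i×(M_i⁻¹ mod m_i) = 6×5×7 + 0×17×3 = 210 + 0 = 210
210 mod 85 = 40
k ≡ 40 (mod 85)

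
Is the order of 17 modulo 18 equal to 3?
No, the actual order is 2, not 3.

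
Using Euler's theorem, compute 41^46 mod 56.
By Euler: 41^{24} ≡ 1 (mod 56) since gcd(41, 56) = 1. 46 = 1×24 + 22. So 41^{46} ≡ 41^{22} ≡ 1 (mod 56)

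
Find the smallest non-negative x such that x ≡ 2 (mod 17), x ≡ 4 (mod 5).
19

Using the Chinese Remainder Theorem:
M = product of moduli = 85
For equation 1: M_1 = 5, 5 ≡ 5 (mod 17), inverse of 5 mod 17 is 7 (check: 5 × 7 = 35 ≡ 1 (mod 17))
For equation 2: M_2 = 17, 17 ≡ 2 (mod 5), inverse of 17 mod 5 is 3 (check: 2 × 3 = 6 ≡ 1 (mod 5))
Combine: x ≡ Σ r_i×M_i×(M_i⁻¹ mod m_i) = 2×5×7 + 4×17×3 = 70 + 204 = 274
274 mod 85 = 19
x ≡ 19 (mod 85)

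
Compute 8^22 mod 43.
Using repeated squaring. 22 = 16 + 4 + 2 (binary 10110). Repeated squaring mod 43: 8^1 ≡ 8; 8^2 ≡ 8² = 64 ≡ 21; 8^4 ≡ 21² = 441 ≡ 11; 8^8 ≡ 11² = 121 ≡ 35; 8^16 ≡ 35² = 1225 ≡ 21. Multiply: 8^22 = 8^16 × 8^4 × 8^2 ≡ 21 × 11 × 21 (mod 43): 21 × 11 = 231 ≡ 16; 16 × 21 = 336 ≡ 35. So 8^22 ≡ 35 (mod 43).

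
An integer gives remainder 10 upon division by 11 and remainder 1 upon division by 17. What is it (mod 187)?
M = 11 × 17 = 187. M₁ = 17, y₁ ≡ 2 (mod 11). M₂ = 11, y₂ ≡ 14 (mod 17). r = 10×17×2 + 1×11×14 ≡ 120 (mod 187). The smallest positive such number is 120.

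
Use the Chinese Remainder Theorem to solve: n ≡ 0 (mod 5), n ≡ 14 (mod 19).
90

Using the Chinese Remainder Theorem:
M = product of moduli = 95
For equation 1: M_1 = 19, 19 ≡ 4 (mod 5), inverse of 19 mod 5 is 4 (check: 4 × 4 = 16 ≡ 1 (mod 5))
For equation 2: M_2 = 5, 5 ≡ 5 (mod 19), inverse of 5 mod 19 is 4 (check: 5 × 4 = 20 ≡ 1 (mod 19))
Combine: n ≡ Σ r_i×M_i×(M_i⁻¹ mod m_i) = 0×19×4 + 14×5×4 = 0 + 280 = 280
280 mod 95 = 90
n ≡ 90 (mod 95)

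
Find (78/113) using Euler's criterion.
(78/113) = 78^{56} mod 113 = -1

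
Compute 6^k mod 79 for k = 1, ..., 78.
g^1, g^2, ..., g^{78} mod 79: {6, 36, 58, 32, 34, 46, 39, 76, 61, 50, 63, 62, 56, 20, 41, 9, 54, 8, 48, 51, 69, 19, 35, 52, 75, 55, 14, 5, 30, 22, 53, 2, 12, 72, 37, 64, 68, 13, 78, 73, 43, 21, 47, 45, 33, 40, 3, 18, 29, 16, 17, 23, 59, 38, 70, 25, 71, 31, 28, 10, 60, 44, 27, 4, 24, 65, 74, 49, 57, 26, 77, 67, 7, 42, 15, 11, 66, 1}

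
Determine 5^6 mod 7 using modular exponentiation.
6 = 4 + 2 (binary 110). Repeated squaring mod 7: 5^1 ≡ 5; 5^2 ≡ 5² = 25 ≡ 4; 5^4 ≡ 4² = 16 ≡ 2. Multiply: 5^6 = 5^4 × 5^2 ≡ 2 × 4 (mod 7): 2 × 4 = 8 ≡ 1. So 5^6 ≡ 1 (mod 7).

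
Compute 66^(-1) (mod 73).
66^(-1) ≡ 52 (mod 73). Verification: 66 × 52 = 3432 ≡ 1 (mod 73)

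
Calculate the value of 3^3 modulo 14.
3 = 2 + 1 (binary 11). Repeated squaring mod 14: 3^1 ≡ 3; 3^2 ≡ 3² = 9 ≡ 9. Multiply: 3^3 = 3^2 × 3^1 ≡ 9 × 3 (mod 14): 9 × 3 = 27 ≡ 13. So 3^3 ≡ 13 (mod 14).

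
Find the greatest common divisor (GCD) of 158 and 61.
1

Using the Euclidean algorithm:
158 = 2 × 61 + 36
61 = 1 × 36 + 25
36 = 1 × 25 + 11
25 = 2 × 11 + 3
11 = 3 × 3 + 2
3 = 1 × 2 + 1
2 = 2 × 1 + 0

GCD(158, 61) = 1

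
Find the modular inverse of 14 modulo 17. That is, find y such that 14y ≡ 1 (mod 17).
11

Using Extended Euclidean Algorithm:
gcd(14, 17) = 1
Bezout coefficients: 14 × -6 + 17 × 5 = 1
So 14 × -6 ≡ 1 (mod 17)
The inverse is -6 mod 17 = 11
Verification: 14 × 11 = 154 = 9 × 17 + 1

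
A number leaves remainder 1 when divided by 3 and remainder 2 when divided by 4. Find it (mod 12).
M = 3 × 4 = 12. M₁ = 4, y₁ ≡ 1 (mod 3). M₂ = 3, y₂ ≡ 3 (mod 4). r = 1×4×1 + 2×3×3 ≡ 10 (mod 12)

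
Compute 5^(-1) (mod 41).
5^(-1) ≡ 33 (mod 41). Verification: 5 × 33 = 165 ≡ 1 (mod 41)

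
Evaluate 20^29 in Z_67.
Using repeated squaring. 29 = 16 + 8 + 4 + 1 (binary 11101). Repeated squaring mod 67: 20^1 ≡ 20; 20^2 ≡ 20² = 400 ≡ 65; 20^4 ≡ 65² = 4225 ≡ 4; 20^8 ≡ 4² = 16 ≡ 16; 20^16 ≡ 16² = 256 ≡ 55. Multiply: 20^29 = 20^16 × 20^8 × 20^4 × 20^1 ≡ 55 × 16 × 4 × 20 (mod 67): 55 × 16 = 880 ≡ 9; 9 × 4 = 36 ≡ 36; 36 × 20 = 720 ≡ 50. So 20^29 ≡ 50 (mod 67).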